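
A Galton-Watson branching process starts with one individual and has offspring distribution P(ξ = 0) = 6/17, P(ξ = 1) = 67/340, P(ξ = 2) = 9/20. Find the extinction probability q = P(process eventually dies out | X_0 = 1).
q = 40/51

The pgf is f(s) = 6/17 + 67/340·s + 9/20·s². The extinction probability q is the smallest fixed point of f in [0, 1]. Setting s = f(s):
  9/20·s² + (67/340 − 1)·s + 6/17 = 0
  9/20·s² − (6/17 + 9/20)·s + 6/17 = 0
which factors as (s − 1)·(9/20·s − 6/17) = 0, giving roots s = 1 and s = (6/17)/(9/20) = 40/51.
Mean offspring μ = 67/340 + 2·9/20 = 373/340 > 1 (supercritical), so q < 1. The extinction probability is the smaller root: q = (6/17)/(9/20) = 40/51.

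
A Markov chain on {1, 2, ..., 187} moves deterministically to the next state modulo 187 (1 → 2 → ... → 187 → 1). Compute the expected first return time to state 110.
E[T_110 | X_0 = 110] = 187

The chain cycles deterministically, so starting at state 110 it returns in exactly 187 steps. Equivalently, the stationary distribution is uniform π_j = 1/187 for every state j, so by Kac's formula E[T_110] = 1/π_110 = 187.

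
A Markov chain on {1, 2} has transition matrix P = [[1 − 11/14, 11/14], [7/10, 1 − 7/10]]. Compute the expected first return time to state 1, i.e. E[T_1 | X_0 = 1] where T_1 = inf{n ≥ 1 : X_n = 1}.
E[T_1 | X_0 = 1] = 1/π_1 = 104/49

For an irreducible recurrent Markov chain with stationary distribution π, E[T_i | X_0 = i] = 1/π_i (Kac's formula). Here π_1 = (7/10)/(11/14 + 7/10) = (7/10)/(52/35) = 49/104, so E[T_1 | X_0 = 1] = 1/π_1 = (11/14 + 7/10)/(7/10) = (52/35)/(7/10) = 104/49.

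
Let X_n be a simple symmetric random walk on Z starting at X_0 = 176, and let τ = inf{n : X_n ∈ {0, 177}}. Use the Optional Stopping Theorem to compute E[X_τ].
E[X_τ] = 176

X_n is a martingale and τ is a bounded-mean stopping time (indeed τ is finite a.s. with bounded expectation since the walk is in a bounded region). By the OST, E[X_τ] = E[X_0] = 176. Equivalently: E[X_τ] = 177 · P(hit 177 first) + 0 · P(hit 0 first) = 177 · (176/177) = 176.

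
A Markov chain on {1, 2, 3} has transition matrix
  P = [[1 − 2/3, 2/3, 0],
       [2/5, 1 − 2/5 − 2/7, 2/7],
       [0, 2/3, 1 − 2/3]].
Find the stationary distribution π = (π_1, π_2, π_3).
π = (21/71, 35/71, 15/71)

This is a birth-death chain on three states, which satisfies detailed balance: π_1 · P_{12} = π_2 · P_{21} and π_2 · P_{23} = π_3 · P_{32}.
From π_1 · 2/3 = π_2 · 2/5: π_2/π_1 = (2/3)/(2/5) = 5/3.
From π_2 · 2/7 = π_3 · 2/3: π_3/π_2 = (2/7)/(2/3) = 3/7.
Take π_1 proportional to 1; then unnormalized π = (1, 5/3, 5/7). Normalize by dividing by the sum 71/21:
  π = (21/71, 35/71, 15/71).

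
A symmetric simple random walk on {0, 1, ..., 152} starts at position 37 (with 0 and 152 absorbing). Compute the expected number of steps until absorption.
E[τ | X_0 = 37] = 4255

Let v_k = E[τ | X_0 = k]. Boundary: v_0 = v_152 = 0. Recurrence: v_k = 1 + (v_{k-1} + v_{k+1})/2 for 1 ≤ k ≤ 151. The particular solution to v_k − (v_{k-1} + v_{k+1})/2 = 1 is v_k = −k^2. Adding homogeneous solution A + B k and matching boundaries gives v_k = k (152 − k). Substituting k = 37: v_37 = 37 · 115 = 4255.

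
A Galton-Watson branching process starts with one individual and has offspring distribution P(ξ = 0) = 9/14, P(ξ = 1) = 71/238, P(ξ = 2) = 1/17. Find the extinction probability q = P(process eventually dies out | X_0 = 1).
q = 1

Mean offspring μ = 0·9/14 + 1·71/238 + 2·1/17 = 99/238 ≤ 1. For μ ≤ 1 with offspring not concentrated at 1, the Galton-Watson process goes extinct almost surely, so q = 1.
(Algebraic check: The pgf is f(s) = 9/14 + 71/238·s + 1/17·s². The extinction probability q is the smallest fixed point of f in [0, 1]. Setting s = f(s):
  1/17·s² + (71/238 − 1)·s + 9/14 = 0
  1/17·s² − (9/14 + 1/17)·s + 9/14 = 0
which factors as (s − 1)·(1/17·s − 9/14) = 0, giving roots s = 1 and s = (9/14)/(1/17) = 153/14. Since 153/14 ≥ 1, the smallest root in [0, 1] is s = 1.)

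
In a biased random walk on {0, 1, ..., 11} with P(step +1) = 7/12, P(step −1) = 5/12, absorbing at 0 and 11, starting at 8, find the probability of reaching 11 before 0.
P(hit 11 before 0) = (1 − (5/7)^8) / (1 − (5/7)^11) = 921671184/964249309

Let u_k denote P(reach 11 before 0 | start at k). Boundary: u_0 = 0, u_11 = 1. Recurrence: u_k = 7/12·u_{k+1} + 5/12·u_{k-1} for 1 ≤ k ≤ 10. Try u_k = A + B·r^k with r = q/p = (5/12)/(7/12) = 5/7. Substitution satisfies the recurrence; boundary conditions give:
  u_k = (1 − r^k) / (1 − r^N) = (1 − (5/7)^8) / (1 − (5/7)^11) = 921671184/964249309.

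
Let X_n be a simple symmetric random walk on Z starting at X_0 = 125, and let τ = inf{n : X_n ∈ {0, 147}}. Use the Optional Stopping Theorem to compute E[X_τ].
E[X_τ] = 125

X_n is a martingale and τ is a bounded-mean stopping time (indeed τ is finite a.s. with bounded expectation since the walk is in a bounded region). By the OST, E[X_τ] = E[X_0] = 125. Equivalently: E[X_τ] = 147 · P(hit 147 first) + 0 · P(hit 0 first) = 147 · (125/147) = 125.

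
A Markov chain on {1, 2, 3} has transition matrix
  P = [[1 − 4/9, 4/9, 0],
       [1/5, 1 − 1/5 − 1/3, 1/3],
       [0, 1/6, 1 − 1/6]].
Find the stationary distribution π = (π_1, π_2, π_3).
π = (3/23, 20/69, 40/69)

This is a birth-death chain on three states, which satisfies detailed balance: π_1 · P_{12} = π_2 · P_{21} and π_2 · P_{23} = π_3 · P_{32}.
From π_1 · 4/9 = π_2 · 1/5: π_2/π_1 = (4/9)/(1/5) = 20/9.
From π_2 · 1/3 = π_3 · 1/6: π_3/π_2 = (1/3)/(1/6) = 2.
Take π_1 proportional to 1; then unnormalized π = (1, 20/9, 40/9). Normalize by dividing by the sum 23/3:
  π = (3/23, 20/69, 40/69).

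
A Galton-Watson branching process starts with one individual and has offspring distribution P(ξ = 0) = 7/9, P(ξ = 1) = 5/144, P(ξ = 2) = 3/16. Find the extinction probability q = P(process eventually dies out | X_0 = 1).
q = 1

Mean offspring μ = 0·7/9 + 1·5/144 + 2·3/16 = 59/144 ≤ 1. For μ ≤ 1 with offspring not concentrated at 1, the Galton-Watson process goes extinct almost surely, so q = 1.
(Algebraic check: The pgf is f(s) = 7/9 + 5/144·s + 3/16·s². The extinction probability q is the smallest fixed point of f in [0, 1]. Setting s = f(s):
  3/16·s² + (5/144 − 1)·s + 7/9 = 0
  3/16·s² − (7/9 + 3/16)·s + 7/9 = 0
which factors as (s − 1)·(3/16·s − 7/9) = 0, giving roots s = 1 and s = (7/9)/(3/16) = 112/27. Since 112/27 ≥ 1, the smallest root in [0, 1] is s = 1.)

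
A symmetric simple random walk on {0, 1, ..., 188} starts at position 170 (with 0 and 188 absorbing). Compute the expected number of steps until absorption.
E[τ | X_0 = 170] = 3060

Let v_k = E[τ | X_0 = k]. Boundary: v_0 = v_188 = 0. Recurrence: v_k = 1 + (v_{k-1} + v_{k+1})/2 for 1 ≤ k ≤ 187. The particular solution to v_k − (v_{k-1} + v_{k+1})/2 = 1 is v_k = −k^2. Adding homogeneous solution A + B k and matching boundaries gives v_k = k (188 − k). Substituting k = 170: v_170 = 170 · 18 = 3060.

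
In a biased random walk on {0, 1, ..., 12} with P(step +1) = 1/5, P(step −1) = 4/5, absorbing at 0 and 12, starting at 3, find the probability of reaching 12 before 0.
P(hit 12 before 0) = (1 − (4)^3) / (1 − (4)^12) = 1/266305

Let u_k denote P(reach 12 before 0 | start at k). Boundary: u_0 = 0, u_12 = 1. Recurrence: u_k = 1/5·u_{k+1} + 4/5·u_{k-1} for 1 ≤ k ≤ 11. Try u_k = A + B·r^k with r = q/p = (4/5)/(1/5) = 4. Substitution satisfies the recurrence; boundary conditions give:
  u_k = (1 − r^k) / (1 − r^N) = (1 − (4)^3) / (1 − (4)^12) = 1/266305.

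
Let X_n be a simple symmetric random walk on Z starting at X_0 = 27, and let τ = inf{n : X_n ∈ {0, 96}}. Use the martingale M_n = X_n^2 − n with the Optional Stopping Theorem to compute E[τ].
E[τ] = 1863

M_n = X_n^2 − n is a martingale (since E[X_{n+1}^2 | F_n] = X_n^2 + 1). By OST (τ has finite mean in a bounded region), E[M_τ] = E[M_0] = X_0^2 − 0 = 27^2 = 729. Also E[M_τ] = E[X_τ^2] − E[τ]. The walk exits at 0 or 96, with P(hit 96 first) = 27/96, so E[X_τ^2] = 96^2 · 27/96 + 0 = 2592. Thus E[τ] = E[X_τ^2] − E[M_τ] = 2592 − 729 = 1863 = 27(96 − 27) = 1863.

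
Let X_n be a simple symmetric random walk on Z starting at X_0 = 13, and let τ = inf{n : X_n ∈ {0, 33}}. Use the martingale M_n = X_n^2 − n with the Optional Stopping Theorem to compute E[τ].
E[τ] = 260

M_n = X_n^2 − n is a martingale (since E[X_{n+1}^2 | F_n] = X_n^2 + 1). By OST (τ has finite mean in a bounded region), E[M_τ] = E[M_0] = X_0^2 − 0 = 13^2 = 169. Also E[M_τ] = E[X_τ^2] − E[τ]. The walk exits at 0 or 33, with P(hit 33 first) = 13/33, so E[X_τ^2] = 33^2 · 13/33 + 0 = 429. Thus E[τ] = E[X_τ^2] − E[M_τ] = 429 − 169 = 260 = 13(33 − 13) = 260.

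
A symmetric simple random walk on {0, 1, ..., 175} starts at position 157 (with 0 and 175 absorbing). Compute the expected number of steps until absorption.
E[τ | X_0 = 157] = 2826

Let v_k = E[τ | X_0 = k]. Boundary: v_0 = v_175 = 0. Recurrence: v_k = 1 + (v_{k-1} + v_{k+1})/2 for 1 ≤ k ≤ 174. The particular solution to v_k − (v_{k-1} + v_{k+1})/2 = 1 is v_k = −k^2. Adding homogeneous solution A + B k and matching boundaries gives v_k = k (175 − k). Substituting k = 157: v_157 = 157 · 18 = 2826.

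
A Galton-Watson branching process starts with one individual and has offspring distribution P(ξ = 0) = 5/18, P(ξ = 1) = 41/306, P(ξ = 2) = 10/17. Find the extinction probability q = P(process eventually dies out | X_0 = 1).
q = 17/36

The pgf is f(s) = 5/18 + 41/306·s + 10/17·s². The extinction probability q is the smallest fixed point of f in [0, 1]. Setting s = f(s):
  10/17·s² + (41/306 − 1)·s + 5/18 = 0
  10/17·s² − (5/18 + 10/17)·s + 5/18 = 0
which factors as (s − 1)·(10/17·s − 5/18) = 0, giving roots s = 1 and s = (5/18)/(10/17) = 17/36.
Mean offspring μ = 41/306 + 2·10/17 = 401/306 > 1 (supercritical), so q < 1. The extinction probability is the smaller root: q = (5/18)/(10/17) = 17/36.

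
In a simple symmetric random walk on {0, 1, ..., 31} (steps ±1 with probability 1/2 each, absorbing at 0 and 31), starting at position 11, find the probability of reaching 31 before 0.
P(hit 31 before 0) = 11/31

Let u_k = P(hit 31 before 0 | start at k). Then u_0 = 0, u_31 = 1, and u_k = u_{k-1}/2 + u_{k+1}/2 for 1 ≤ k ≤ 30. This harmonic recurrence is solved by u_k = k/31, giving u_11 = 11/31.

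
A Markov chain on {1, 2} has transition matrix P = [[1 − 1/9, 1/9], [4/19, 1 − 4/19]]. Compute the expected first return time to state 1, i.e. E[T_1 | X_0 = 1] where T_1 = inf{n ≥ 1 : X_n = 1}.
E[T_1 | X_0 = 1] = 1/π_1 = 55/36

For an irreducible recurrent Markov chain with stationary distribution π, E[T_i | X_0 = i] = 1/π_i (Kac's formula). Here π_1 = (4/19)/(1/9 + 4/19) = (4/19)/(55/171) = 36/55, so E[T_1 | X_0 = 1] = 1/π_1 = (1/9 + 4/19)/(4/19) = (55/171)/(4/19) = 55/36.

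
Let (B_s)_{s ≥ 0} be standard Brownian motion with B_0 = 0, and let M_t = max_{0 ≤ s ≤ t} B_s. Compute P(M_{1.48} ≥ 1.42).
P(M_{1.48} ≥ 1.42) = 2·P(B_{1.48} ≥ 1.42) = 2(1 − Φ(1.42/√1.48)) ≈ 0.2431

By the reflection principle for Brownian motion, P(M_t ≥ a) = 2 · P(B_t ≥ a) for a ≥ 0. Since B_t ~ N(0, t), P(B_t ≥ 1.42) = 1 − Φ(1.42/√t) = 1 − Φ(1.42/√1.48) = 1 − Φ(1.1672). So
  P(M_{1.48} ≥ 1.42) = 2(1 − Φ(1.1672)) ≈ 0.2431.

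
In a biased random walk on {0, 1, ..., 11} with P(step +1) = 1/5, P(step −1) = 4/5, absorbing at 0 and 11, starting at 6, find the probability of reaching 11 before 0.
P(hit 11 before 0) = (1 − (4)^6) / (1 − (4)^11) = 1365/1398101

Let u_k denote P(reach 11 before 0 | start at k). Boundary: u_0 = 0, u_11 = 1. Recurrence: u_k = 1/5·u_{k+1} + 4/5·u_{k-1} for 1 ≤ k ≤ 10. Try u_k = A + B·r^k with r = q/p = (4/5)/(1/5) = 4. Substitution satisfies the recurrence; boundary conditions give:
  u_k = (1 − r^k) / (1 − r^N) = (1 − (4)^6) / (1 − (4)^11) = 1365/1398101.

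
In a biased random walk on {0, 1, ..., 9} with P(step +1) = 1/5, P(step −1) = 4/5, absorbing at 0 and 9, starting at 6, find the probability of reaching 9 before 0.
P(hit 9 before 0) = (1 − (4)^6) / (1 − (4)^9) = 65/4161

Let u_k denote P(reach 9 before 0 | start at k). Boundary: u_0 = 0, u_9 = 1. Recurrence: u_k = 1/5·u_{k+1} + 4/5·u_{k-1} for 1 ≤ k ≤ 8. Try u_k = A + B·r^k with r = q/p = (4/5)/(1/5) = 4. Substitution satisfies the recurrence; boundary conditions give:
  u_k = (1 − r^k) / (1 − r^N) = (1 − (4)^6) / (1 − (4)^9) = 65/4161.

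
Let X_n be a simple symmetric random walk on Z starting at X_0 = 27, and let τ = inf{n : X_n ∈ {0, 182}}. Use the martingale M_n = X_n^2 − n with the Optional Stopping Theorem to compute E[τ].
E[τ] = 4185

M_n = X_n^2 − n is a martingale (since E[X_{n+1}^2 | F_n] = X_n^2 + 1). By OST (τ has finite mean in a bounded region), E[M_τ] = E[M_0] = X_0^2 − 0 = 27^2 = 729. Also E[M_τ] = E[X_τ^2] − E[τ]. The walk exits at 0 or 182, with P(hit 182 first) = 27/182, so E[X_τ^2] = 182^2 · 27/182 + 0 = 4914. Thus E[τ] = E[X_τ^2] − E[M_τ] = 4914 − 729 = 4185 = 27(182 − 27) = 4185.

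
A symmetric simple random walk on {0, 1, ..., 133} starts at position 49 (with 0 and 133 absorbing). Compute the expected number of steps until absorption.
E[τ | X_0 = 49] = 4116

Let v_k = E[τ | X_0 = k]. Boundary: v_0 = v_133 = 0. Recurrence: v_k = 1 + (v_{k-1} + v_{k+1})/2 for 1 ≤ k ≤ 132. The particular solution to v_k − (v_{k-1} + v_{k+1})/2 = 1 is v_k = −k^2. Adding homogeneous solution A + B k and matching boundaries gives v_k = k (133 − k). Substituting k = 49: v_49 = 49 · 84 = 4116.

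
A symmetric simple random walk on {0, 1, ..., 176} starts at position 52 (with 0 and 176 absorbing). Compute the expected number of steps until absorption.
E[τ | X_0 = 52] = 6448

Let v_k = E[τ | X_0 = k]. Boundary: v_0 = v_176 = 0. Recurrence: v_k = 1 + (v_{k-1} + v_{k+1})/2 for 1 ≤ k ≤ 175. The particular solution to v_k − (v_{k-1} + v_{k+1})/2 = 1 is v_k = −k^2. Adding homogeneous solution A + B k and matching boundaries gives v_k = k (176 − k). Substituting k = 52: v_52 = 52 · 124 = 6448.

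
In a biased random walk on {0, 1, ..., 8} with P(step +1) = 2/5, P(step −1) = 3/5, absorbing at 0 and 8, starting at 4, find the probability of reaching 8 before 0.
P(hit 8 before 0) = (1 − (3/2)^4) / (1 − (3/2)^8) = 16/97

Let u_k denote P(reach 8 before 0 | start at k). Boundary: u_0 = 0, u_8 = 1. Recurrence: u_k = 2/5·u_{k+1} + 3/5·u_{k-1} for 1 ≤ k ≤ 7. Try u_k = A + B·r^k with r = q/p = (3/5)/(2/5) = 3/2. Substitution satisfies the recurrence; boundary conditions give:
  u_k = (1 − r^k) / (1 − r^N) = (1 − (3/2)^4) / (1 − (3/2)^8) = 16/97.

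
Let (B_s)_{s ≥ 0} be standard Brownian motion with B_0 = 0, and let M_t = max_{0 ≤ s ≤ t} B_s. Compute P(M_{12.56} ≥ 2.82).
P(M_{12.56} ≥ 2.82) = 2·P(B_{12.56} ≥ 2.82) = 2(1 − Φ(2.82/√12.56)) ≈ 0.4262

By the reflection principle for Brownian motion, P(M_t ≥ a) = 2 · P(B_t ≥ a) for a ≥ 0. Since B_t ~ N(0, t), P(B_t ≥ 2.82) = 1 − Φ(2.82/√t) = 1 − Φ(2.82/√12.56) = 1 − Φ(0.7957). So
  P(M_{12.56} ≥ 2.82) = 2(1 − Φ(0.7957)) ≈ 0.4262.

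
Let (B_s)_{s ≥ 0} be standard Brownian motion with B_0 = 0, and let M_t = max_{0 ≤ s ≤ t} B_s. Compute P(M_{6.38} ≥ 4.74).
P(M_{6.38} ≥ 4.74) = 2·P(B_{6.38} ≥ 4.74) = 2(1 − Φ(4.74/√6.38)) ≈ 0.0606

By the reflection principle for Brownian motion, P(M_t ≥ a) = 2 · P(B_t ≥ a) for a ≥ 0. Since B_t ~ N(0, t), P(B_t ≥ 4.74) = 1 − Φ(4.74/√t) = 1 − Φ(4.74/√6.38) = 1 − Φ(1.8766). So
  P(M_{6.38} ≥ 4.74) = 2(1 − Φ(1.8766)) ≈ 0.0606.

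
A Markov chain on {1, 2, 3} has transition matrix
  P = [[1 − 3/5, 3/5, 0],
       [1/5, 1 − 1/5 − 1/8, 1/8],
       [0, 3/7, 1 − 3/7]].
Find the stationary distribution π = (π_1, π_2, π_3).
π = (8/39, 8/13, 7/39)

This is a birth-death chain on three states, which satisfies detailed balance: π_1 · P_{12} = π_2 · P_{21} and π_2 · P_{23} = π_3 · P_{32}.
From π_1 · 3/5 = π_2 · 1/5: π_2/π_1 = (3/5)/(1/5) = 3.
From π_2 · 1/8 = π_3 · 3/7: π_3/π_2 = (1/8)/(3/7) = 7/24.
Take π_1 proportional to 1; then unnormalized π = (1, 3, 7/8). Normalize by dividing by the sum 39/8:
  π = (8/39, 8/13, 7/39).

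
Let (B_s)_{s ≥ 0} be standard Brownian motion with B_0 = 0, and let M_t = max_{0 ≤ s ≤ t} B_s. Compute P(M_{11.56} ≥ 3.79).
P(M_{11.56} ≥ 3.79) = 2·P(B_{11.56} ≥ 3.79) = 2(1 − Φ(3.79/√11.56)) ≈ 0.2650

By the reflection principle for Brownian motion, P(M_t ≥ a) = 2 · P(B_t ≥ a) for a ≥ 0. Since B_t ~ N(0, t), P(B_t ≥ 3.79) = 1 − Φ(3.79/√t) = 1 − Φ(3.79/√11.56) = 1 − Φ(1.1147). So
  P(M_{11.56} ≥ 3.79) = 2(1 − Φ(1.1147)) ≈ 0.2650.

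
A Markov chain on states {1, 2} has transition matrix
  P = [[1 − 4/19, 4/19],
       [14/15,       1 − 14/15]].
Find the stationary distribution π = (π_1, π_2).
π_1 = 133/163, π_2 = 30/163

Solve πP = π with π_1 + π_2 = 1. From πP = π: π_1 · (1 − 4/19) + π_2 · 14/15 = π_1 ⇒ π_2 · 14/15 = π_1 · 4/19 ⇒ π_2/π_1 = (4/19)/(14/15) = 30/133. Together with π_1 + π_2 = 1:
  π_1 = (14/15)/(4/19 + 14/15) = (14/15)/(326/285) = 133/163,
  π_2 = (4/19)/(4/19 + 14/15) = (4/19)/(326/285) = 30/163.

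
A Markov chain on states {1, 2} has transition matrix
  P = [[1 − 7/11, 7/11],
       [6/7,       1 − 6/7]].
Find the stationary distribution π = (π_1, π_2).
π_1 = 66/115, π_2 = 49/115

Solve πP = π with π_1 + π_2 = 1. From πP = π: π_1 · (1 − 7/11) + π_2 · 6/7 = π_1 ⇒ π_2 · 6/7 = π_1 · 7/11 ⇒ π_2/π_1 = (7/11)/(6/7) = 49/66. Together with π_1 + π_2 = 1:
  π_1 = (6/7)/(7/11 + 6/7) = (6/7)/(115/77) = 66/115,
  π_2 = (7/11)/(7/11 + 6/7) = (7/11)/(115/77) = 49/115.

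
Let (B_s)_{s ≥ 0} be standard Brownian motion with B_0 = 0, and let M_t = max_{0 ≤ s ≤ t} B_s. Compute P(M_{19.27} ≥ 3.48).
P(M_{19.27} ≥ 3.48) = 2·P(B_{19.27} ≥ 3.48) = 2(1 − Φ(3.48/√19.27)) ≈ 0.4279

By the reflection principle for Brownian motion, P(M_t ≥ a) = 2 · P(B_t ≥ a) for a ≥ 0. Since B_t ~ N(0, t), P(B_t ≥ 3.48) = 1 − Φ(3.48/√t) = 1 − Φ(3.48/√19.27) = 1 − Φ(0.7928). So
  P(M_{19.27} ≥ 3.48) = 2(1 − Φ(0.7928)) ≈ 0.4279.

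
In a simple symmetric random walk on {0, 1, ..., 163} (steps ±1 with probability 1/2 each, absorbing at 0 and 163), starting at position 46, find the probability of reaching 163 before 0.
P(hit 163 before 0) = 46/163

Let u_k = P(hit 163 before 0 | start at k). Then u_0 = 0, u_163 = 1, and u_k = u_{k-1}/2 + u_{k+1}/2 for 1 ≤ k ≤ 162. This harmonic recurrence is solved by u_k = k/163, giving u_46 = 46/163.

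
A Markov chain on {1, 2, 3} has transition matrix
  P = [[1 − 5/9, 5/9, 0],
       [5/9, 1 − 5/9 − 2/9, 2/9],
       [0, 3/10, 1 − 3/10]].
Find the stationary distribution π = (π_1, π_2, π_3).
π = (27/74, 27/74, 10/37)

This is a birth-death chain on three states, which satisfies detailed balance: π_1 · P_{12} = π_2 · P_{21} and π_2 · P_{23} = π_3 · P_{32}.
From π_1 · 5/9 = π_2 · 5/9: π_2/π_1 = (5/9)/(5/9) = 1.
From π_2 · 2/9 = π_3 · 3/10: π_3/π_2 = (2/9)/(3/10) = 20/27.
Take π_1 proportional to 1; then unnormalized π = (1, 1, 20/27). Normalize by dividing by the sum 74/27:
  π = (27/74, 27/74, 10/37).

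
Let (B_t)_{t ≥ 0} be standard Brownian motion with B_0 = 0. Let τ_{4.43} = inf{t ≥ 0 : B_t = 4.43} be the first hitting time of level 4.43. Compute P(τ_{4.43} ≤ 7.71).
P(τ_{4.43} ≤ 7.71) = 2(1 − Φ(4.43/√7.71)) = 2(1 − Φ(1.5954)) ≈ 0.1106

By the reflection principle for standard BM, P(τ_b ≤ t) = 2 · P(B_t ≥ b). Since B_t ~ N(0, t), P(B_t ≥ 4.43) = 1 − Φ(4.43/√t) = 1 − Φ(4.43/√7.71) = 1 − Φ(1.5954) ≈ 0.05531. Doubling: P(τ_{4.43} ≤ 7.71) ≈ 2 · 0.05531 = 0.11062 ≈ 0.1106.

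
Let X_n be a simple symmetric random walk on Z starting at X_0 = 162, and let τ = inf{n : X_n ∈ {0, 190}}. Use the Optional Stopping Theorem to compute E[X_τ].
E[X_τ] = 162

X_n is a martingale and τ is a bounded-mean stopping time (indeed τ is finite a.s. with bounded expectation since the walk is in a bounded region). By the OST, E[X_τ] = E[X_0] = 162. Equivalently: E[X_τ] = 190 · P(hit 190 first) + 0 · P(hit 0 first) = 190 · (162/190) = 162.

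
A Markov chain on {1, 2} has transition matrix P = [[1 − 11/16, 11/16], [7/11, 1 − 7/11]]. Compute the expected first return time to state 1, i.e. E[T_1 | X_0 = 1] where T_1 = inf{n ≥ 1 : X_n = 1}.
E[T_1 | X_0 = 1] = 1/π_1 = 233/112

For an irreducible recurrent Markov chain with stationary distribution π, E[T_i | X_0 = i] = 1/π_i (Kac's formula). Here π_1 = (7/11)/(11/16 + 7/11) = (7/11)/(233/176) = 112/233, so E[T_1 | X_0 = 1] = 1/π_1 = (11/16 + 7/11)/(7/11) = (233/176)/(7/11) = 233/112.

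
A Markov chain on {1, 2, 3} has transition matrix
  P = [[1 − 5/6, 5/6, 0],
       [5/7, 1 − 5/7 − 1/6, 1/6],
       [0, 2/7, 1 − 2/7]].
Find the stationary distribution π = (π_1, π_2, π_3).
π = (72/205, 84/205, 49/205)

This is a birth-death chain on three states, which satisfies detailed balance: π_1 · P_{12} = π_2 · P_{21} and π_2 · P_{23} = π_3 · P_{32}.
From π_1 · 5/6 = π_2 · 5/7: π_2/π_1 = (5/6)/(5/7) = 7/6.
From π_2 · 1/6 = π_3 · 2/7: π_3/π_2 = (1/6)/(2/7) = 7/12.
Take π_1 proportional to 1; then unnormalized π = (1, 7/6, 49/72). Normalize by dividing by the sum 205/72:
  π = (72/205, 84/205, 49/205).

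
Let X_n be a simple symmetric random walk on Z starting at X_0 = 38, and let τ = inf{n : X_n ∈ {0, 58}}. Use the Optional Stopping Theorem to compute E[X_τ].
E[X_τ] = 38

X_n is a martingale and τ is a bounded-mean stopping time (indeed τ is finite a.s. with bounded expectation since the walk is in a bounded region). By the OST, E[X_τ] = E[X_0] = 38. Equivalently: E[X_τ] = 58 · P(hit 58 first) + 0 · P(hit 0 first) = 58 · (38/58) = 38.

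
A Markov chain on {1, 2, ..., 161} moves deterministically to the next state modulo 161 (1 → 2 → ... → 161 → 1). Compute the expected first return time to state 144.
E[T_144 | X_0 = 144] = 161

The chain cycles deterministically, so starting at state 144 it returns in exactly 161 steps. Equivalently, the stationary distribution is uniform π_j = 1/161 for every state j, so by Kac's formula E[T_144] = 1/π_144 = 161.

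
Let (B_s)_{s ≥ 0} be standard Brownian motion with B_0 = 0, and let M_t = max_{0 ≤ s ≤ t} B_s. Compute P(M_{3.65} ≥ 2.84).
P(M_{3.65} ≥ 2.84) = 2·P(B_{3.65} ≥ 2.84) = 2(1 − Φ(2.84/√3.65)) ≈ 0.1371

By the reflection principle for Brownian motion, P(M_t ≥ a) = 2 · P(B_t ≥ a) for a ≥ 0. Since B_t ~ N(0, t), P(B_t ≥ 2.84) = 1 − Φ(2.84/√t) = 1 − Φ(2.84/√3.65) = 1 − Φ(1.4865). So
  P(M_{3.65} ≥ 2.84) = 2(1 − Φ(1.4865)) ≈ 0.1371.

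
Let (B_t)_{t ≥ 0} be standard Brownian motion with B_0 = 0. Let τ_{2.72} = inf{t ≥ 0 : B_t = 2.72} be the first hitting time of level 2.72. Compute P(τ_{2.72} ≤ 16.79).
P(τ_{2.72} ≤ 16.79) = 2(1 − Φ(2.72/√16.79)) = 2(1 − Φ(0.6638)) ≈ 0.5068

By the reflection principle for standard BM, P(τ_b ≤ t) = 2 · P(B_t ≥ b). Since B_t ~ N(0, t), P(B_t ≥ 2.72) = 1 − Φ(2.72/√t) = 1 − Φ(2.72/√16.79) = 1 − Φ(0.6638) ≈ 0.25341. Doubling: P(τ_{2.72} ≤ 16.79) ≈ 2 · 0.25341 = 0.50682 ≈ 0.5068.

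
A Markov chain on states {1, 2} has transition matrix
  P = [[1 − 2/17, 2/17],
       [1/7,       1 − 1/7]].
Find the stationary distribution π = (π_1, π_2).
π_1 = 17/31, π_2 = 14/31

Solve πP = π with π_1 + π_2 = 1. From πP = π: π_1 · (1 − 2/17) + π_2 · 1/7 = π_1 ⇒ π_2 · 1/7 = π_1 · 2/17 ⇒ π_2/π_1 = (2/17)/(1/7) = 14/17. Together with π_1 + π_2 = 1:
  π_1 = (1/7)/(2/17 + 1/7) = (1/7)/(31/119) = 17/31,
  π_2 = (2/17)/(2/17 + 1/7) = (2/17)/(31/119) = 14/31.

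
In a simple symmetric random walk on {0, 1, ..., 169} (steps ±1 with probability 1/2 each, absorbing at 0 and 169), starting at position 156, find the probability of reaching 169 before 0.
P(hit 169 before 0) = 156/169 = 12/13

Let u_k = P(hit 169 before 0 | start at k). Then u_0 = 0, u_169 = 1, and u_k = u_{k-1}/2 + u_{k+1}/2 for 1 ≤ k ≤ 168. This harmonic recurrence is solved by u_k = k/169, giving u_156 = 156/169 = 12/13.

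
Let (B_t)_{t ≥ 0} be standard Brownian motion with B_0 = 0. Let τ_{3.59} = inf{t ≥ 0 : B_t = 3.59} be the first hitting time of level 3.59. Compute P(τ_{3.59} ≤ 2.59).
P(τ_{3.59} ≤ 2.59) = 2(1 − Φ(3.59/√2.59)) = 2(1 − Φ(2.2307)) ≈ 0.0257

By the reflection principle for standard BM, P(τ_b ≤ t) = 2 · P(B_t ≥ b). Since B_t ~ N(0, t), P(B_t ≥ 3.59) = 1 − Φ(3.59/√t) = 1 − Φ(3.59/√2.59) = 1 − Φ(2.2307) ≈ 0.01285. Doubling: P(τ_{3.59} ≤ 2.59) ≈ 2 · 0.01285 = 0.02570 ≈ 0.0257.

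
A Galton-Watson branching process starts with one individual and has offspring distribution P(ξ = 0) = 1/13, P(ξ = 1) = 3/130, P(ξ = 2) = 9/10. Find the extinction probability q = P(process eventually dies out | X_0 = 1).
q = 10/117

The pgf is f(s) = 1/13 + 3/130·s + 9/10·s². The extinction probability q is the smallest fixed point of f in [0, 1]. Setting s = f(s):
  9/10·s² + (3/130 − 1)·s + 1/13 = 0
  9/10·s² − (1/13 + 9/10)·s + 1/13 = 0
which factors as (s − 1)·(9/10·s − 1/13) = 0, giving roots s = 1 and s = (1/13)/(9/10) = 10/117.
Mean offspring μ = 3/130 + 2·9/10 = 237/130 > 1 (supercritical), so q < 1. The extinction probability is the smaller root: q = (1/13)/(9/10) = 10/117.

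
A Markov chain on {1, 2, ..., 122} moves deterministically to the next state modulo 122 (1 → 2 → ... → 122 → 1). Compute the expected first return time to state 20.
E[T_20 | X_0 = 20] = 122

The chain cycles deterministically, so starting at state 20 it returns in exactly 122 steps. Equivalently, the stationary distribution is uniform π_j = 1/122 for every state j, so by Kac's formula E[T_20] = 1/π_20 = 122.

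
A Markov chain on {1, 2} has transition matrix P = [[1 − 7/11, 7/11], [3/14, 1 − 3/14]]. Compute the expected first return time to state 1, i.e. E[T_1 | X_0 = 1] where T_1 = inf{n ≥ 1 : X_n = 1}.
E[T_1 | X_0 = 1] = 1/π_1 = 131/33

For an irreducible recurrent Markov chain with stationary distribution π, E[T_i | X_0 = i] = 1/π_i (Kac's formula). Here π_1 = (3/14)/(7/11 + 3/14) = (3/14)/(131/154) = 33/131, so E[T_1 | X_0 = 1] = 1/π_1 = (7/11 + 3/14)/(3/14) = (131/154)/(3/14) = 131/33.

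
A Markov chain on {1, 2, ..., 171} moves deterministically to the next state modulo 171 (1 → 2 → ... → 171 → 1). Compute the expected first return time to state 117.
E[T_117 | X_0 = 117] = 171

The chain cycles deterministically, so starting at state 117 it returns in exactly 171 steps. Equivalently, the stationary distribution is uniform π_j = 1/171 for every state j, so by Kac's formula E[T_117] = 1/π_117 = 171.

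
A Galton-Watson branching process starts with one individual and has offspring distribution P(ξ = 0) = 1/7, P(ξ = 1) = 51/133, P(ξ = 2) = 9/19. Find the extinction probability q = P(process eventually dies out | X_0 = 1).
q = 19/63

The pgf is f(s) = 1/7 + 51/133·s + 9/19·s². The extinction probability q is the smallest fixed point of f in [0, 1]. Setting s = f(s):
  9/19·s² + (51/133 − 1)·s + 1/7 = 0
  9/19·s² − (1/7 + 9/19)·s + 1/7 = 0
which factors as (s − 1)·(9/19·s − 1/7) = 0, giving roots s = 1 and s = (1/7)/(9/19) = 19/63.
Mean offspring μ = 51/133 + 2·9/19 = 177/133 > 1 (supercritical), so q < 1. The extinction probability is the smaller root: q = (1/7)/(9/19) = 19/63.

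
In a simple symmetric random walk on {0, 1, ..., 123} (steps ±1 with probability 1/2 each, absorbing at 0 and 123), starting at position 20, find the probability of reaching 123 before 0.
P(hit 123 before 0) = 20/123

Let u_k = P(hit 123 before 0 | start at k). Then u_0 = 0, u_123 = 1, and u_k = u_{k-1}/2 + u_{k+1}/2 for 1 ≤ k ≤ 122. This harmonic recurrence is solved by u_k = k/123, giving u_20 = 20/123.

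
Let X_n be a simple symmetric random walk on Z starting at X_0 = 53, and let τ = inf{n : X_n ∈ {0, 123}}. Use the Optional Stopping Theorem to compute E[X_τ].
E[X_τ] = 53

X_n is a martingale and τ is a bounded-mean stopping time (indeed τ is finite a.s. with bounded expectation since the walk is in a bounded region). By the OST, E[X_τ] = E[X_0] = 53. Equivalently: E[X_τ] = 123 · P(hit 123 first) + 0 · P(hit 0 first) = 123 · (53/123) = 53.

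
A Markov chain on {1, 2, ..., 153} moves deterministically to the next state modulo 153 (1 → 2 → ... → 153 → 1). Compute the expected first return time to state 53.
E[T_53 | X_0 = 53] = 153

The chain cycles deterministically, so starting at state 53 it returns in exactly 153 steps. Equivalently, the stationary distribution is uniform π_j = 1/153 for every state j, so by Kac's formula E[T_53] = 1/π_53 = 153.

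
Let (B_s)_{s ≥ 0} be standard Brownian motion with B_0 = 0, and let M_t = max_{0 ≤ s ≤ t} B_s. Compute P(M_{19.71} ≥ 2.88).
P(M_{19.71} ≥ 2.88) = 2·P(B_{19.71} ≥ 2.88) = 2(1 − Φ(2.88/√19.71)) ≈ 0.5165

By the reflection principle for Brownian motion, P(M_t ≥ a) = 2 · P(B_t ≥ a) for a ≥ 0. Since B_t ~ N(0, t), P(B_t ≥ 2.88) = 1 − Φ(2.88/√t) = 1 − Φ(2.88/√19.71) = 1 − Φ(0.6487). So
  P(M_{19.71} ≥ 2.88) = 2(1 − Φ(0.6487)) ≈ 0.5165.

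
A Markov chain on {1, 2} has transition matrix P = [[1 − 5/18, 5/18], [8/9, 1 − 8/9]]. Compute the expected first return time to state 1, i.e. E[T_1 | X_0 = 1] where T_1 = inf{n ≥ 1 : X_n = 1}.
E[T_1 | X_0 = 1] = 1/π_1 = 21/16

For an irreducible recurrent Markov chain with stationary distribution π, E[T_i | X_0 = i] = 1/π_i (Kac's formula). Here π_1 = (8/9)/(5/18 + 8/9) = (8/9)/(7/6) = 16/21, so E[T_1 | X_0 = 1] = 1/π_1 = (5/18 + 8/9)/(8/9) = (7/6)/(8/9) = 21/16.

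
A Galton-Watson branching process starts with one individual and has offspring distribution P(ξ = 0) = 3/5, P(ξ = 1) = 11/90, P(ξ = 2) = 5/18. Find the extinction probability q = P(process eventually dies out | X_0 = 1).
q = 1

Mean offspring μ = 0·3/5 + 1·11/90 + 2·5/18 = 61/90 ≤ 1. For μ ≤ 1 with offspring not concentrated at 1, the Galton-Watson process goes extinct almost surely, so q = 1.
(Algebraic check: The pgf is f(s) = 3/5 + 11/90·s + 5/18·s². The extinction probability q is the smallest fixed point of f in [0, 1]. Setting s = f(s):
  5/18·s² + (11/90 − 1)·s + 3/5 = 0
  5/18·s² − (3/5 + 5/18)·s + 3/5 = 0
which factors as (s − 1)·(5/18·s − 3/5) = 0, giving roots s = 1 and s = (3/5)/(5/18) = 54/25. Since 54/25 ≥ 1, the smallest root in [0, 1] is s = 1.)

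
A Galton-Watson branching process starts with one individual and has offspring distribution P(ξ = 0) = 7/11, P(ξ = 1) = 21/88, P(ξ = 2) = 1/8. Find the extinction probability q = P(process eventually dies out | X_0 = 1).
q = 1

Mean offspring μ = 0·7/11 + 1·21/88 + 2·1/8 = 43/88 ≤ 1. For μ ≤ 1 with offspring not concentrated at 1, the Galton-Watson process goes extinct almost surely, so q = 1.
(Algebraic check: The pgf is f(s) = 7/11 + 21/88·s + 1/8·s². The extinction probability q is the smallest fixed point of f in [0, 1]. Setting s = f(s):
  1/8·s² + (21/88 − 1)·s + 7/11 = 0
  1/8·s² − (7/11 + 1/8)·s + 7/11 = 0
which factors as (s − 1)·(1/8·s − 7/11) = 0, giving roots s = 1 and s = (7/11)/(1/8) = 56/11. Since 56/11 ≥ 1, the smallest root in [0, 1] is s = 1.)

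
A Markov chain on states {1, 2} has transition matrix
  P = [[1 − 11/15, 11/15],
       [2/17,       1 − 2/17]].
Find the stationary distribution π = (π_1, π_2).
π_1 = 30/217, π_2 = 187/217

Solve πP = π with π_1 + π_2 = 1. From πP = π: π_1 · (1 − 11/15) + π_2 · 2/17 = π_1 ⇒ π_2 · 2/17 = π_1 · 11/15 ⇒ π_2/π_1 = (11/15)/(2/17) = 187/30. Together with π_1 + π_2 = 1:
  π_1 = (2/17)/(11/15 + 2/17) = (2/17)/(217/255) = 30/217,
  π_2 = (11/15)/(11/15 + 2/17) = (11/15)/(217/255) = 187/217.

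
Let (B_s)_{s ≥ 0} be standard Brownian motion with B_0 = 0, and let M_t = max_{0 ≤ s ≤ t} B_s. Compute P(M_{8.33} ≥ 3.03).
P(M_{8.33} ≥ 3.03) = 2·P(B_{8.33} ≥ 3.03) = 2(1 − Φ(3.03/√8.33)) ≈ 0.2938

By the reflection principle for Brownian motion, P(M_t ≥ a) = 2 · P(B_t ≥ a) for a ≥ 0. Since B_t ~ N(0, t), P(B_t ≥ 3.03) = 1 − Φ(3.03/√t) = 1 − Φ(3.03/√8.33) = 1 − Φ(1.0498). So
  P(M_{8.33} ≥ 3.03) = 2(1 − Φ(1.0498)) ≈ 0.2938.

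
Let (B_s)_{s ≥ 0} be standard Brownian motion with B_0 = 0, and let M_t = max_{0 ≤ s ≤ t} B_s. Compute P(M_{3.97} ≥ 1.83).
P(M_{3.97} ≥ 1.83) = 2·P(B_{3.97} ≥ 1.83) = 2(1 − Φ(1.83/√3.97)) ≈ 0.3584

By the reflection principle for Brownian motion, P(M_t ≥ a) = 2 · P(B_t ≥ a) for a ≥ 0. Since B_t ~ N(0, t), P(B_t ≥ 1.83) = 1 − Φ(1.83/√t) = 1 − Φ(1.83/√3.97) = 1 − Φ(0.9185). So
  P(M_{3.97} ≥ 1.83) = 2(1 − Φ(0.9185)) ≈ 0.3584.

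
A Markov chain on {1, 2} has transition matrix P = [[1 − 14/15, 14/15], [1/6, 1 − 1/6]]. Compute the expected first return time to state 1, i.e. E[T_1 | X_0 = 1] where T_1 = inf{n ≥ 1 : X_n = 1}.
E[T_1 | X_0 = 1] = 1/π_1 = 33/5

For an irreducible recurrent Markov chain with stationary distribution π, E[T_i | X_0 = i] = 1/π_i (Kac's formula). Here π_1 = (1/6)/(14/15 + 1/6) = (1/6)/(11/10) = 5/33, so E[T_1 | X_0 = 1] = 1/π_1 = (14/15 + 1/6)/(1/6) = (11/10)/(1/6) = 33/5.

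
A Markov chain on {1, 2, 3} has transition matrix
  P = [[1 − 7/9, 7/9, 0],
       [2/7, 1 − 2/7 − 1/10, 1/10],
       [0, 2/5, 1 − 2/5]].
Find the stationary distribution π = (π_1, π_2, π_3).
π = (72/317, 196/317, 49/317)

This is a birth-death chain on three states, which satisfies detailed balance: π_1 · P_{12} = π_2 · P_{21} and π_2 · P_{23} = π_3 · P_{32}.
From π_1 · 7/9 = π_2 · 2/7: π_2/π_1 = (7/9)/(2/7) = 49/18.
From π_2 · 1/10 = π_3 · 2/5: π_3/π_2 = (1/10)/(2/5) = 1/4.
Take π_1 proportional to 1; then unnormalized π = (1, 49/18, 49/72). Normalize by dividing by the sum 317/72:
  π = (72/317, 196/317, 49/317).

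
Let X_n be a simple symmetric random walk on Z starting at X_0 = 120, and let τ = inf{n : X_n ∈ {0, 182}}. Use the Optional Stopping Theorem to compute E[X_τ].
E[X_τ] = 120

X_n is a martingale and τ is a bounded-mean stopping time (indeed τ is finite a.s. with bounded expectation since the walk is in a bounded region). By the OST, E[X_τ] = E[X_0] = 120. Equivalently: E[X_τ] = 182 · P(hit 182 first) + 0 · P(hit 0 first) = 182 · (120/182) = 120.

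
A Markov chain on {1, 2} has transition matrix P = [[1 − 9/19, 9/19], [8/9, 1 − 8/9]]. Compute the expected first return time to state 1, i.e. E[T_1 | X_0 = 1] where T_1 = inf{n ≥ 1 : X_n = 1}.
E[T_1 | X_0 = 1] = 1/π_1 = 233/152

For an irreducible recurrent Markov chain with stationary distribution π, E[T_i | X_0 = i] = 1/π_i (Kac's formula). Here π_1 = (8/9)/(9/19 + 8/9) = (8/9)/(233/171) = 152/233, so E[T_1 | X_0 = 1] = 1/π_1 = (9/19 + 8/9)/(8/9) = (233/171)/(8/9) = 233/152.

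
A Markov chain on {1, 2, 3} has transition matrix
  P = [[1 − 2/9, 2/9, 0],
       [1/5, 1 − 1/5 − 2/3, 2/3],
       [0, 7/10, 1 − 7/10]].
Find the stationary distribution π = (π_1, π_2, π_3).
π = (189/599, 210/599, 200/599)

This is a birth-death chain on three states, which satisfies detailed balance: π_1 · P_{12} = π_2 · P_{21} and π_2 · P_{23} = π_3 · P_{32}.
From π_1 · 2/9 = π_2 · 1/5: π_2/π_1 = (2/9)/(1/5) = 10/9.
From π_2 · 2/3 = π_3 · 7/10: π_3/π_2 = (2/3)/(7/10) = 20/21.
Take π_1 proportional to 1; then unnormalized π = (1, 10/9, 200/189). Normalize by dividing by the sum 599/189:
  π = (189/599, 210/599, 200/599).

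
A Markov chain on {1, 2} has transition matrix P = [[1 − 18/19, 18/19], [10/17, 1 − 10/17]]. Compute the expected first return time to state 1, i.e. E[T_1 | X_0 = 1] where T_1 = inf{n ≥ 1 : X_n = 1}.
E[T_1 | X_0 = 1] = 1/π_1 = 248/95

For an irreducible recurrent Markov chain with stationary distribution π, E[T_i | X_0 = i] = 1/π_i (Kac's formula). Here π_1 = (10/17)/(18/19 + 10/17) = (10/17)/(496/323) = 95/248, so E[T_1 | X_0 = 1] = 1/π_1 = (18/19 + 10/17)/(10/17) = (496/323)/(10/17) = 248/95.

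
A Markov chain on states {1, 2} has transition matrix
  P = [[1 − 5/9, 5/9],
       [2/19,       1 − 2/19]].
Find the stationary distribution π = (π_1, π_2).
π_1 = 18/113, π_2 = 95/113

Solve πP = π with π_1 + π_2 = 1. From πP = π: π_1 · (1 − 5/9) + π_2 · 2/19 = π_1 ⇒ π_2 · 2/19 = π_1 · 5/9 ⇒ π_2/π_1 = (5/9)/(2/19) = 95/18. Together with π_1 + π_2 = 1:
  π_1 = (2/19)/(5/9 + 2/19) = (2/19)/(113/171) = 18/113,
  π_2 = (5/9)/(5/9 + 2/19) = (5/9)/(113/171) = 95/113.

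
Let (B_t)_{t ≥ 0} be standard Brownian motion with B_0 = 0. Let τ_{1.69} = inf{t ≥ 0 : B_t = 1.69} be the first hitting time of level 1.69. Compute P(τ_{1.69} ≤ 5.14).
P(τ_{1.69} ≤ 5.14) = 2(1 − Φ(1.69/√5.14)) = 2(1 − Φ(0.7454)) ≈ 0.4560

By the reflection principle for standard BM, P(τ_b ≤ t) = 2 · P(B_t ≥ b). Since B_t ~ N(0, t), P(B_t ≥ 1.69) = 1 − Φ(1.69/√t) = 1 − Φ(1.69/√5.14) = 1 − Φ(0.7454) ≈ 0.22801. Doubling: P(τ_{1.69} ≤ 5.14) ≈ 2 · 0.22801 = 0.45602 ≈ 0.4560.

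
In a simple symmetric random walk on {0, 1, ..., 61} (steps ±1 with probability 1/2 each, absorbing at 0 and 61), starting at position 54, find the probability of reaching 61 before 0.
P(hit 61 before 0) = 54/61

Let u_k = P(hit 61 before 0 | start at k). Then u_0 = 0, u_61 = 1, and u_k = u_{k-1}/2 + u_{k+1}/2 for 1 ≤ k ≤ 60. This harmonic recurrence is solved by u_k = k/61, giving u_54 = 54/61.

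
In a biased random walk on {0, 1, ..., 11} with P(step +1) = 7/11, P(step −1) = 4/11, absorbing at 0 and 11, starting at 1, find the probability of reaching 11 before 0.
P(hit 11 before 0) = (1 − (4/7)^1) / (1 − (4/7)^11) = 282475249/657710813

Let u_k denote P(reach 11 before 0 | start at k). Boundary: u_0 = 0, u_11 = 1. Recurrence: u_k = 7/11·u_{k+1} + 4/11·u_{k-1} for 1 ≤ k ≤ 10. Try u_k = A + B·r^k with r = q/p = (4/11)/(7/11) = 4/7. Substitution satisfies the recurrence; boundary conditions give:
  u_k = (1 − r^k) / (1 − r^N) = (1 − (4/7)^1) / (1 − (4/7)^11) = 282475249/657710813.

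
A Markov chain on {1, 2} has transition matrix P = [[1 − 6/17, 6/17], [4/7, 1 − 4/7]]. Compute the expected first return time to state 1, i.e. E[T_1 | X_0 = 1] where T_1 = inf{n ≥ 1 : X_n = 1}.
E[T_1 | X_0 = 1] = 1/π_1 = 55/34

For an irreducible recurrent Markov chain with stationary distribution π, E[T_i | X_0 = i] = 1/π_i (Kac's formula). Here π_1 = (4/7)/(6/17 + 4/7) = (4/7)/(110/119) = 34/55, so E[T_1 | X_0 = 1] = 1/π_1 = (6/17 + 4/7)/(4/7) = (110/119)/(4/7) = 55/34.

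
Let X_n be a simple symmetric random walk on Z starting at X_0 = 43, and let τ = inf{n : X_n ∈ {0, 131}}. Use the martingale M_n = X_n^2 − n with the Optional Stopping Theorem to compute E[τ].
E[τ] = 3784

M_n = X_n^2 − n is a martingale (since E[X_{n+1}^2 | F_n] = X_n^2 + 1). By OST (τ has finite mean in a bounded region), E[M_τ] = E[M_0] = X_0^2 − 0 = 43^2 = 1849. Also E[M_τ] = E[X_τ^2] − E[τ]. The walk exits at 0 or 131, with P(hit 131 first) = 43/131, so E[X_τ^2] = 131^2 · 43/131 + 0 = 5633. Thus E[τ] = E[X_τ^2] − E[M_τ] = 5633 − 1849 = 3784 = 43(131 − 43) = 3784.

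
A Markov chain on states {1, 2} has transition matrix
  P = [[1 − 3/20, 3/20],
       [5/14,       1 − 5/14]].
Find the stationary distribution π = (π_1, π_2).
π_1 = 50/71, π_2 = 21/71

Solve πP = π with π_1 + π_2 = 1. From πP = π: π_1 · (1 − 3/20) + π_2 · 5/14 = π_1 ⇒ π_2 · 5/14 = π_1 · 3/20 ⇒ π_2/π_1 = (3/20)/(5/14) = 21/50. Together with π_1 + π_2 = 1:
  π_1 = (5/14)/(3/20 + 5/14) = (5/14)/(71/140) = 50/71,
  π_2 = (3/20)/(3/20 + 5/14) = (3/20)/(71/140) = 21/71.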